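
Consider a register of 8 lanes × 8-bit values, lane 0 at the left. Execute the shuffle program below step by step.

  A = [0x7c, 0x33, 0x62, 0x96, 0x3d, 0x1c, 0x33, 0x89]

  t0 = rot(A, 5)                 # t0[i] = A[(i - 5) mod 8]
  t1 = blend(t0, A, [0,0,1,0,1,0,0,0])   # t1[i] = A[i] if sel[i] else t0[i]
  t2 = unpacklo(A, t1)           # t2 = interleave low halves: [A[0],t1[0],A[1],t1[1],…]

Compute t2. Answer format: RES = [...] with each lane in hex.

RES = [ 0x7c  0x96  0x33  0x3d  0x62  0x62  0x96  0x33 ]

  t0: 96 3d 1c 33 89 7c 33 62
  t1: 96 3d 62 33 3d 7c 33 62
  t2: 7c 96 33 3d 62 62 96 33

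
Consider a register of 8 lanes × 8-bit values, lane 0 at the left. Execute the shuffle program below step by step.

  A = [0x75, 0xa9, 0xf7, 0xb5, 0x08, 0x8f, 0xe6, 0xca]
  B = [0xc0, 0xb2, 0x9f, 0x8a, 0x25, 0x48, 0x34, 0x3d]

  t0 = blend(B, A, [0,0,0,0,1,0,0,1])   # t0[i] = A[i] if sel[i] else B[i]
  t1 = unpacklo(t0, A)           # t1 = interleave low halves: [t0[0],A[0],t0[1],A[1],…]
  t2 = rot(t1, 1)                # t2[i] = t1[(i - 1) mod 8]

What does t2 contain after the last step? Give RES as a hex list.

RES = [ 0xb5  0xc0  0x75  0xb2  0xa9  0x9f  0xf7  0x8a ]

→ t0 |c0|b2|9f|8a|08|48|34|ca|
→ t1 |c0|75|b2|a9|9f|f7|8a|b5|
→ t2 |b5|c0|75|b2|a9|9f|f7|8a|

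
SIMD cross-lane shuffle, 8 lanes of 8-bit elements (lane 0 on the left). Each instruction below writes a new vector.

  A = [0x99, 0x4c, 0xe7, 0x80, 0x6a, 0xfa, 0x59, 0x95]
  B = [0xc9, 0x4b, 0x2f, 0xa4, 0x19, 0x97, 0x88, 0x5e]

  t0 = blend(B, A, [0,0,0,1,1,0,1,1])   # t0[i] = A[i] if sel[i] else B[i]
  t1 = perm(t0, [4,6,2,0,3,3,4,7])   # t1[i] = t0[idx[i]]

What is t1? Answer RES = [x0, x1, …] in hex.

RES = [ 0x6a  0x59  0x2f  0xc9  0x80  0x80  0x6a  0x95 ]

t0 = [0xc9, 0x4b, 0x2f, 0x80, 0x6a, 0x97, 0x59, 0x95]
t1 = [0x6a, 0x59, 0x2f, 0xc9, 0x80, 0x80, 0x6a, 0x95]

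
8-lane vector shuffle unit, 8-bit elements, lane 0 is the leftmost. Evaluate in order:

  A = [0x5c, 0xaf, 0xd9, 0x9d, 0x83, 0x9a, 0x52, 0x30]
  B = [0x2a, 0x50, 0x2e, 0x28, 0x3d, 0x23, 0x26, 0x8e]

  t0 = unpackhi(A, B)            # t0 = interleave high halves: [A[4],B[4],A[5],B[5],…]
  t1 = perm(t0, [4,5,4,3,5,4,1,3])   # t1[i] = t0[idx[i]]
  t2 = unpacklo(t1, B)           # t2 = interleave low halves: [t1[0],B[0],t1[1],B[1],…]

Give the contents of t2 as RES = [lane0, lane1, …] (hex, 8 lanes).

→ t0 |83|3d|9a|23|52|26|30|8e|
→ t1 |52|26|52|23|26|52|3d|23|
→ t2 |52|2a|26|50|52|2e|23|28|

RES = [ 0x52  0x2a  0x26  0x50  0x52  0x2e  0x23  0x28 ]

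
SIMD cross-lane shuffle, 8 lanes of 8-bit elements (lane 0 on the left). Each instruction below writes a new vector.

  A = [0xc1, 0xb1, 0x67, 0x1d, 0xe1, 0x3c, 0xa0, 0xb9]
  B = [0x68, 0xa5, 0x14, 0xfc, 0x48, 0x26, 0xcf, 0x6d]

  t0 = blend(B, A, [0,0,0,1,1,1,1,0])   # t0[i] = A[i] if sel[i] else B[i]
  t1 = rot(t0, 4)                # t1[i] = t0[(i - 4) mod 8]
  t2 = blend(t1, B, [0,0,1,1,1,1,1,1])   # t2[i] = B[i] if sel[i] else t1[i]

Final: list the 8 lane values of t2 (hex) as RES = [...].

RES = [0xe1, 0x3c, 0x14, 0xfc, 0x48, 0x26, 0xcf, 0x6d]

t0 = [0x68, 0xa5, 0x14, 0x1d, 0xe1, 0x3c, 0xa0, 0x6d]
t1 = [0xe1, 0x3c, 0xa0, 0x6d, 0x68, 0xa5, 0x14, 0x1d]
t2 = [0xe1, 0x3c, 0x14, 0xfc, 0x48, 0x26, 0xcf, 0x6d]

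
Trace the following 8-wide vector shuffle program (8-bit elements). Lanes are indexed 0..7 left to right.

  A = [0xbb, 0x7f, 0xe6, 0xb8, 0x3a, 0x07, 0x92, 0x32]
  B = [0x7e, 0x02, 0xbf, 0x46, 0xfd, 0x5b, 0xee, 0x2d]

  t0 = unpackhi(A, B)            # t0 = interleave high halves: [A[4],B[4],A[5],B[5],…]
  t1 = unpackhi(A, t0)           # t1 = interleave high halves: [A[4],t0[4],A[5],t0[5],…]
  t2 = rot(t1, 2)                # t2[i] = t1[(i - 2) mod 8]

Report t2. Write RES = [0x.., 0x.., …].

→ t0 |3a|fd|07|5b|92|ee|32|2d|
→ t1 |3a|92|07|ee|92|32|32|2d|
→ t2 |32|2d|3a|92|07|ee|92|32|

RES = [0x32, 0x2d, 0x3a, 0x92, 0x07, 0xee, 0x92, 0x32]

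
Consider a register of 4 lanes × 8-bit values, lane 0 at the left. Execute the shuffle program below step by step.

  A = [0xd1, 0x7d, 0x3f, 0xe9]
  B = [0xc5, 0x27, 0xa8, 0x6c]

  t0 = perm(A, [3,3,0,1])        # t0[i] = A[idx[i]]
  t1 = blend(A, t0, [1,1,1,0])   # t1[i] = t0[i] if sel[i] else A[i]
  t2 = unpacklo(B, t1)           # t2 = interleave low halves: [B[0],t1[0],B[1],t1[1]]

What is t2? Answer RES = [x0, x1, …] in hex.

RES = [0xc5, 0xe9, 0x27, 0xe9]

→ t0 |e9|e9|d1|7d|
→ t1 |e9|e9|d1|e9|
→ t2 |c5|e9|27|e9|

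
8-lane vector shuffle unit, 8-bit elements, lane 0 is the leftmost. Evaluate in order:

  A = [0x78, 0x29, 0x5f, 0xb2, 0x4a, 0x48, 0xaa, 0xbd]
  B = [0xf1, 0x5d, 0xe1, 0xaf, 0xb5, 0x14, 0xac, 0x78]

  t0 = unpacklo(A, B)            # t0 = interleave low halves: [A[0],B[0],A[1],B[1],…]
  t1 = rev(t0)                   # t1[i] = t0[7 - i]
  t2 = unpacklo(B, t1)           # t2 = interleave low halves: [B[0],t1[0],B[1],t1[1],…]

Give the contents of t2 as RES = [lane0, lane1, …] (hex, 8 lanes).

RES = [ 0xf1  0xaf  0x5d  0xb2  0xe1  0xe1  0xaf  0x5f ]

t0 = [0x78, 0xf1, 0x29, 0x5d, 0x5f, 0xe1, 0xb2, 0xaf]
t1 = [0xaf, 0xb2, 0xe1, 0x5f, 0x5d, 0x29, 0xf1, 0x78]
t2 = [0xf1, 0xaf, 0x5d, 0xb2, 0xe1, 0xe1, 0xaf, 0x5f]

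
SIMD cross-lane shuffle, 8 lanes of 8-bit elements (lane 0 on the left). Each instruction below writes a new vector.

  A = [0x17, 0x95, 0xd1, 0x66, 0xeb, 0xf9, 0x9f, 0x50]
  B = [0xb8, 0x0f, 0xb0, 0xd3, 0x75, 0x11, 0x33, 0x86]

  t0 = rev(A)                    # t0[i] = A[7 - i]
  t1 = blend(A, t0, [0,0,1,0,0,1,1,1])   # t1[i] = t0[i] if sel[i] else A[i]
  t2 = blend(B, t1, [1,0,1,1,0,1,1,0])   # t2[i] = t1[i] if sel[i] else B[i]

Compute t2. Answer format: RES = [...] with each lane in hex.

t0 = [0x50, 0x9f, 0xf9, 0xeb, 0x66, 0xd1, 0x95, 0x17]
t1 = [0x17, 0x95, 0xf9, 0x66, 0xeb, 0xd1, 0x95, 0x17]
t2 = [0x17, 0x0f, 0xf9, 0x66, 0x75, 0xd1, 0x95, 0x86]

RES = [0x17, 0x0f, 0xf9, 0x66, 0x75, 0xd1, 0x95, 0x86]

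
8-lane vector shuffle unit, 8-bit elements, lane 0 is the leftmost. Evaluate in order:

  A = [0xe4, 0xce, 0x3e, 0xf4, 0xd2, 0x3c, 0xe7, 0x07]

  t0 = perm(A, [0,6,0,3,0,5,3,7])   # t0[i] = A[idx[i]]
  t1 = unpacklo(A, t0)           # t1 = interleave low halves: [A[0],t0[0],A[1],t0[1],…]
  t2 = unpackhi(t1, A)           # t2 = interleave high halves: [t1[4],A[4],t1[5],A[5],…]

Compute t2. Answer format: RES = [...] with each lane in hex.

  t0: e4 e7 e4 f4 e4 3c f4 07
  t1: e4 e4 ce e7 3e e4 f4 f4
  t2: 3e d2 e4 3c f4 e7 f4 07

RES = [ 0x3e  0xd2  0xe4  0x3c  0xf4  0xe7  0xf4  0x07 ]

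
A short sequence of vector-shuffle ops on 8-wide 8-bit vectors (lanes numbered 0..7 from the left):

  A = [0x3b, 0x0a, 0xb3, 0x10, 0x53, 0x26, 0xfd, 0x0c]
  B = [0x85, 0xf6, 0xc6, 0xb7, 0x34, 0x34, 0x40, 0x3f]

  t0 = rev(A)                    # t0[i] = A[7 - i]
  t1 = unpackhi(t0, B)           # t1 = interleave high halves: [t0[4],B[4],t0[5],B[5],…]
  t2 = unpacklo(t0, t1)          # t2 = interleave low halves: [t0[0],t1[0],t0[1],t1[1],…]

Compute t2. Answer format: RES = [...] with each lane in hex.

  t0: 0c fd 26 53 10 b3 0a 3b
  t1: 10 34 b3 34 0a 40 3b 3f
  t2: 0c 10 fd 34 26 b3 53 34

RES = [0x0c, 0x10, 0xfd, 0x34, 0x26, 0xb3, 0x53, 0x34]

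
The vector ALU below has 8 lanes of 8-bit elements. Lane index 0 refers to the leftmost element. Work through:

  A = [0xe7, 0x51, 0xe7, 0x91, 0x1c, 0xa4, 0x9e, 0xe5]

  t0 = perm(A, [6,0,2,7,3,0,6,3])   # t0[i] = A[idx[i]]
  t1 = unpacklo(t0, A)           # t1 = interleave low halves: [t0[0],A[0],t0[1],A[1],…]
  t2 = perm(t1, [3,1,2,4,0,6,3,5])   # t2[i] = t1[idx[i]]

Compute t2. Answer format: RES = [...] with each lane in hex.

RES = [0x51, 0xe7, 0xe7, 0xe7, 0x9e, 0xe5, 0x51, 0xe7]

  t0: 9e e7 e7 e5 91 e7 9e 91
  t1: 9e e7 e7 51 e7 e7 e5 91
  t2: 51 e7 e7 e7 9e e5 51 e7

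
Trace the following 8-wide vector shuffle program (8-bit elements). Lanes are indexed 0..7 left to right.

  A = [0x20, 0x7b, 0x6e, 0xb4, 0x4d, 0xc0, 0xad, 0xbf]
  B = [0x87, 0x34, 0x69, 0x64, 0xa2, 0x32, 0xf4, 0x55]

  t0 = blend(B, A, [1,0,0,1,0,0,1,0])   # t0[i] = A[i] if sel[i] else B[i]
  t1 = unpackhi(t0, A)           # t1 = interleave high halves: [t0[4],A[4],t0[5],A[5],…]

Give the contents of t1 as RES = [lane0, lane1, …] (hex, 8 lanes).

RES = [ 0xa2  0x4d  0x32  0xc0  0xad  0xad  0x55  0xbf ]

  t0: 20 34 69 b4 a2 32 ad 55
  t1: a2 4d 32 c0 ad ad 55 bf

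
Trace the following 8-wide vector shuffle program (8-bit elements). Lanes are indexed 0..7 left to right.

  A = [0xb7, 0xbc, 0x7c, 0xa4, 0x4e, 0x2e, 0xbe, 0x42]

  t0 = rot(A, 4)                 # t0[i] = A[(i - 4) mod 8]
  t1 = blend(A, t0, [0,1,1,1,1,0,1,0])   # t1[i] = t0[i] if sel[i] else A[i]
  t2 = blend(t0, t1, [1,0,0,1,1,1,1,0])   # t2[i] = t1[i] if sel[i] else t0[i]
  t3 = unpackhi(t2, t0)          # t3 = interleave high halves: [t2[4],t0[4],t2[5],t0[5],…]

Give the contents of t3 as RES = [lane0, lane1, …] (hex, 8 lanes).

RES = [ 0xb7  0xb7  0x2e  0xbc  0x7c  0x7c  0xa4  0xa4 ]

  t0: 4e 2e be 42 b7 bc 7c a4
  t1: b7 2e be 42 b7 2e 7c 42
  t2: b7 2e be 42 b7 2e 7c a4
  t3: b7 b7 2e bc 7c 7c a4 a4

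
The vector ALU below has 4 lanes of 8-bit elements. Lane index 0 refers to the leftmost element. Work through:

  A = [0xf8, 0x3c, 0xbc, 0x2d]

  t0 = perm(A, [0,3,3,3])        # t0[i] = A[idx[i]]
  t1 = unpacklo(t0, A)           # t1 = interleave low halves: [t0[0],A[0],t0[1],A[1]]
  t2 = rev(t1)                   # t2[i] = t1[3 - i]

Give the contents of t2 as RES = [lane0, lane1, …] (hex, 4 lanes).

→ t0 |f8|2d|2d|2d|
→ t1 |f8|f8|2d|3c|
→ t2 |3c|2d|f8|f8|

RES = [0x3c, 0x2d, 0xf8, 0xf8]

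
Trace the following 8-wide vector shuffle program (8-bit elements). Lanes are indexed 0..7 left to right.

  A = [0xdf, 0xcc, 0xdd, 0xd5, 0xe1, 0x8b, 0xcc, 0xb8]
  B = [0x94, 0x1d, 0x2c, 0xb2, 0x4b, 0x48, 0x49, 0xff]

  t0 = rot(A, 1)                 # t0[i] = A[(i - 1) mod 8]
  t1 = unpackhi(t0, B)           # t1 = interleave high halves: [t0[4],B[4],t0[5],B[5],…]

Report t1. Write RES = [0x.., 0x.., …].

→ t0 |b8|df|cc|dd|d5|e1|8b|cc|
→ t1 |d5|4b|e1|48|8b|49|cc|ff|

RES = [ 0xd5  0x4b  0xe1  0x48  0x8b  0x49  0xcc  0xff ]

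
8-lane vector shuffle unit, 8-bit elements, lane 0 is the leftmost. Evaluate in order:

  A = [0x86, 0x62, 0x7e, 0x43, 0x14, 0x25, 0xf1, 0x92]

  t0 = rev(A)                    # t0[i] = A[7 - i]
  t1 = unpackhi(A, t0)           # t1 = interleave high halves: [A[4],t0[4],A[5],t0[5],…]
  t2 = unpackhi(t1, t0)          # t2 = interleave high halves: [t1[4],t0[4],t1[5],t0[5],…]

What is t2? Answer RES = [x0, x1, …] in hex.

RES = [ 0xf1  0x43  0x62  0x7e  0x92  0x62  0x86  0x86 ]

t0 = [0x92, 0xf1, 0x25, 0x14, 0x43, 0x7e, 0x62, 0x86]
t1 = [0x14, 0x43, 0x25, 0x7e, 0xf1, 0x62, 0x92, 0x86]
t2 = [0xf1, 0x43, 0x62, 0x7e, 0x92, 0x62, 0x86, 0x86]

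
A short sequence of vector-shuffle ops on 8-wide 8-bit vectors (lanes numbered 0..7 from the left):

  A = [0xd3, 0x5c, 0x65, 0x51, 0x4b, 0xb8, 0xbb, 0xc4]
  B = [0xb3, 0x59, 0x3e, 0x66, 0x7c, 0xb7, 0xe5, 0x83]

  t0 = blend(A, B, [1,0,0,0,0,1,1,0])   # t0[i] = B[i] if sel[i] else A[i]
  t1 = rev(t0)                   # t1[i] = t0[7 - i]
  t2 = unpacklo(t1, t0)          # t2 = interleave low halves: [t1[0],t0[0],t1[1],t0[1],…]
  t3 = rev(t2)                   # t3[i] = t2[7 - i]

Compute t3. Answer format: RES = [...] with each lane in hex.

  t0: b3 5c 65 51 4b b7 e5 c4
  t1: c4 e5 b7 4b 51 65 5c b3
  t2: c4 b3 e5 5c b7 65 4b 51
  t3: 51 4b 65 b7 5c e5 b3 c4

RES = [0x51, 0x4b, 0x65, 0xb7, 0x5c, 0xe5, 0xb3, 0xc4]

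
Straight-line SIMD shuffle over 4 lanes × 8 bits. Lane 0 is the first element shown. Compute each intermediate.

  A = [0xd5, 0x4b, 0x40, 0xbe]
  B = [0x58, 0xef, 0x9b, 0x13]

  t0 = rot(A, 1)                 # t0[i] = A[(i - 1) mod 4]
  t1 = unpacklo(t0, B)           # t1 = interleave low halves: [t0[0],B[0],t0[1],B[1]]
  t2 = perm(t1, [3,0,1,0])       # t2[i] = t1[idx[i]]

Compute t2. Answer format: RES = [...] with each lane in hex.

RES = [ 0xef  0xbe  0x58  0xbe ]

→ t0 |be|d5|4b|40|
→ t1 |be|58|d5|ef|
→ t2 |ef|be|58|be|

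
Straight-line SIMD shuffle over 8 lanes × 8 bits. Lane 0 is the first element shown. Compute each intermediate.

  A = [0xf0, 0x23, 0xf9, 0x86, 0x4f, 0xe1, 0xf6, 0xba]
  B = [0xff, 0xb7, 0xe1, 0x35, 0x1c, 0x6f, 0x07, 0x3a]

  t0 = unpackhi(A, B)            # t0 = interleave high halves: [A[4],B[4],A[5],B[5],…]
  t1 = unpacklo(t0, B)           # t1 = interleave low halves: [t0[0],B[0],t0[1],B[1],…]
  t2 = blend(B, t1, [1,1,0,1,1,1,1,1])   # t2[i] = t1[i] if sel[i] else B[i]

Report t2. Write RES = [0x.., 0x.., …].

RES = [0x4f, 0xff, 0xe1, 0xb7, 0xe1, 0xe1, 0x6f, 0x35]

  t0: 4f 1c e1 6f f6 07 ba 3a
  t1: 4f ff 1c b7 e1 e1 6f 35
  t2: 4f ff e1 b7 e1 e1 6f 35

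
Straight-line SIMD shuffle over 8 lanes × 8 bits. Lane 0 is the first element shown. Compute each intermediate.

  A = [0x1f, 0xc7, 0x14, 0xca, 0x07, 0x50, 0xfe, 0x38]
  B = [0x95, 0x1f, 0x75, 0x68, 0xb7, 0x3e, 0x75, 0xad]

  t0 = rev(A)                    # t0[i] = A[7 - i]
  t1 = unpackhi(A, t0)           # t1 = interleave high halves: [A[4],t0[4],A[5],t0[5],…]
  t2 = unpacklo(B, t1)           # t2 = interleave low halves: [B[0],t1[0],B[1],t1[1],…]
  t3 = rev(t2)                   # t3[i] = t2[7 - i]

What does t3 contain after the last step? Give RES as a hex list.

RES = [0x14, 0x68, 0x50, 0x75, 0xca, 0x1f, 0x07, 0x95]

t0 = [0x38, 0xfe, 0x50, 0x07, 0xca, 0x14, 0xc7, 0x1f]
t1 = [0x07, 0xca, 0x50, 0x14, 0xfe, 0xc7, 0x38, 0x1f]
t2 = [0x95, 0x07, 0x1f, 0xca, 0x75, 0x50, 0x68, 0x14]
t3 = [0x14, 0x68, 0x50, 0x75, 0xca, 0x1f, 0x07, 0x95]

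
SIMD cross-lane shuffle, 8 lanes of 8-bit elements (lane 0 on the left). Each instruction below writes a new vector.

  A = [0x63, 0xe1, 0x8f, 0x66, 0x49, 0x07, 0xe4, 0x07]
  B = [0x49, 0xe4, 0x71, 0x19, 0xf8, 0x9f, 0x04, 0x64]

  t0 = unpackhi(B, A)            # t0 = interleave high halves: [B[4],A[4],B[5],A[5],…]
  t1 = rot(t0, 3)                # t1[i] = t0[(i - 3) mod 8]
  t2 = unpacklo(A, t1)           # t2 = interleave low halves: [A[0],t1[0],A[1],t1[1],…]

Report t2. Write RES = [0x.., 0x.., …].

RES = [ 0x63  0xe4  0xe1  0x64  0x8f  0x07  0x66  0xf8 ]

  t0: f8 49 9f 07 04 e4 64 07
  t1: e4 64 07 f8 49 9f 07 04
  t2: 63 e4 e1 64 8f 07 66 f8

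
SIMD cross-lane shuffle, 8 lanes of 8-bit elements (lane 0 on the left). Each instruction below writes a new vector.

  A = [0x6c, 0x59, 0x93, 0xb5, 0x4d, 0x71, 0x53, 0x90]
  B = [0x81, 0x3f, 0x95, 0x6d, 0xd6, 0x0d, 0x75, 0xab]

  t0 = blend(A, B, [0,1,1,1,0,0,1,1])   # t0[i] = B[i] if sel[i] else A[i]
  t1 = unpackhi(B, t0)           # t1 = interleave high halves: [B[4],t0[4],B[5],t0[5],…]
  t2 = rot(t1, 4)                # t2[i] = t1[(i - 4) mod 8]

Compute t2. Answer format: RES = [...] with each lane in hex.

RES = [ 0x75  0x75  0xab  0xab  0xd6  0x4d  0x0d  0x71 ]

t0 = [0x6c, 0x3f, 0x95, 0x6d, 0x4d, 0x71, 0x75, 0xab]
t1 = [0xd6, 0x4d, 0x0d, 0x71, 0x75, 0x75, 0xab, 0xab]
t2 = [0x75, 0x75, 0xab, 0xab, 0xd6, 0x4d, 0x0d, 0x71]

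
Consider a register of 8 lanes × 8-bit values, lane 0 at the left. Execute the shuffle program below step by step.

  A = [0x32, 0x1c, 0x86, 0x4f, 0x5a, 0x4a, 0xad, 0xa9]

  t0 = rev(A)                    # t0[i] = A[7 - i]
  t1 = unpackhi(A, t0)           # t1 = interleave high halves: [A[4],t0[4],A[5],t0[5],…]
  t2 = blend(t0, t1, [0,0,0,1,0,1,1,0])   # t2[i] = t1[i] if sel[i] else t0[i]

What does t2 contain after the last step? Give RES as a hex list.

  t0: a9 ad 4a 5a 4f 86 1c 32
  t1: 5a 4f 4a 86 ad 1c a9 32
  t2: a9 ad 4a 86 4f 1c a9 32

RES = [ 0xa9  0xad  0x4a  0x86  0x4f  0x1c  0xa9  0x32 ]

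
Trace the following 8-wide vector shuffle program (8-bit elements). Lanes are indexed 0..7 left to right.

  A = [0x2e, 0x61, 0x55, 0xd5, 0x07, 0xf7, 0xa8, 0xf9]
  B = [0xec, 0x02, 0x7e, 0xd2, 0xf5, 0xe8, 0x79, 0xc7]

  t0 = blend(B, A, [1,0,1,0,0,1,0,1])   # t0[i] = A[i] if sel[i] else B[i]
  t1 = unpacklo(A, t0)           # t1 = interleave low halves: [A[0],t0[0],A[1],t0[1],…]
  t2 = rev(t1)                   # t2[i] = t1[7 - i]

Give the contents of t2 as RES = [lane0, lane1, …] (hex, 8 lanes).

RES = [ 0xd2  0xd5  0x55  0x55  0x02  0x61  0x2e  0x2e ]

  t0: 2e 02 55 d2 f5 f7 79 f9
  t1: 2e 2e 61 02 55 55 d5 d2
  t2: d2 d5 55 55 02 61 2e 2e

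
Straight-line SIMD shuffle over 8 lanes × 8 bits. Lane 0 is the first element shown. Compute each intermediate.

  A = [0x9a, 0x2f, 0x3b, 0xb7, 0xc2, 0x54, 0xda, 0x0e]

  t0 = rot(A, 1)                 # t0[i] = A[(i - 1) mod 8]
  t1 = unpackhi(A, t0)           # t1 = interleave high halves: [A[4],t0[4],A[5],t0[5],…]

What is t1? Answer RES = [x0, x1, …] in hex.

RES = [0xc2, 0xb7, 0x54, 0xc2, 0xda, 0x54, 0x0e, 0xda]

t0 = [0x0e, 0x9a, 0x2f, 0x3b, 0xb7, 0xc2, 0x54, 0xda]
t1 = [0xc2, 0xb7, 0x54, 0xc2, 0xda, 0x54, 0x0e, 0xda]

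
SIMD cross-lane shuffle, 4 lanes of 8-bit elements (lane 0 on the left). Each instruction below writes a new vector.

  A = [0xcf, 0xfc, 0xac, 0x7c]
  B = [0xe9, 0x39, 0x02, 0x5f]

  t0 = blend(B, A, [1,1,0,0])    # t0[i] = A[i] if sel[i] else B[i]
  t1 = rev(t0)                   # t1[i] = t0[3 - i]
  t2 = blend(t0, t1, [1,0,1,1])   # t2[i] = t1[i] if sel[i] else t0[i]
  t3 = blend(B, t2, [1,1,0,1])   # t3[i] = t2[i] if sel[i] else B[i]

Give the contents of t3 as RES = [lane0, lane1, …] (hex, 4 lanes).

RES = [ 0x5f  0xfc  0x02  0xcf ]

t0 = [0xcf, 0xfc, 0x02, 0x5f]
t1 = [0x5f, 0x02, 0xfc, 0xcf]
t2 = [0x5f, 0xfc, 0xfc, 0xcf]
t3 = [0x5f, 0xfc, 0x02, 0xcf]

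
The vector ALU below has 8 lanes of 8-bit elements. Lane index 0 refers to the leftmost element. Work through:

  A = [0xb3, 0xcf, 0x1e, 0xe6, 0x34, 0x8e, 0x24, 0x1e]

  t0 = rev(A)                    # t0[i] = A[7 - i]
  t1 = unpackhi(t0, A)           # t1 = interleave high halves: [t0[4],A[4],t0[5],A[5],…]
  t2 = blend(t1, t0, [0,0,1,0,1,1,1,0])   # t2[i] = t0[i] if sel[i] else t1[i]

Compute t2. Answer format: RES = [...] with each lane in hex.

RES = [0xe6, 0x34, 0x8e, 0x8e, 0xe6, 0x1e, 0xcf, 0x1e]

→ t0 |1e|24|8e|34|e6|1e|cf|b3|
→ t1 |e6|34|1e|8e|cf|24|b3|1e|
→ t2 |e6|34|8e|8e|e6|1e|cf|1e|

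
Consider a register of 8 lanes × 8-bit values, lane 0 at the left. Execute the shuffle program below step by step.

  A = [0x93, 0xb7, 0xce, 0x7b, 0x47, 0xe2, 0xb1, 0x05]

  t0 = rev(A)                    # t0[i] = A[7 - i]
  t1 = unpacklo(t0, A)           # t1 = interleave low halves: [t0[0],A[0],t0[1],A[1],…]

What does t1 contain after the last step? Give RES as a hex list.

→ t0 |05|b1|e2|47|7b|ce|b7|93|
→ t1 |05|93|b1|b7|e2|ce|47|7b|

RES = [ 0x05  0x93  0xb1  0xb7  0xe2  0xce  0x47  0x7b ]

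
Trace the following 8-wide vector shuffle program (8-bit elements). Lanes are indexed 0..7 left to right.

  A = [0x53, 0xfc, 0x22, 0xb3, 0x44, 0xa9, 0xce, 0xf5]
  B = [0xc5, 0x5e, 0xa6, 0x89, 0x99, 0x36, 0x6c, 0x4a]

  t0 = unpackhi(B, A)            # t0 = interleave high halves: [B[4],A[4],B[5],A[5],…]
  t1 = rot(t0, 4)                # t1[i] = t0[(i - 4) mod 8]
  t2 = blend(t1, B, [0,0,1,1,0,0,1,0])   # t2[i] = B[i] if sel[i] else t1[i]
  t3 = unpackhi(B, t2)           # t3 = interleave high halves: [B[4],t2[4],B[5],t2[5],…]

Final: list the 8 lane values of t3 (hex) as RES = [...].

RES = [ 0x99  0x99  0x36  0x44  0x6c  0x6c  0x4a  0xa9 ]

t0 = [0x99, 0x44, 0x36, 0xa9, 0x6c, 0xce, 0x4a, 0xf5]
t1 = [0x6c, 0xce, 0x4a, 0xf5, 0x99, 0x44, 0x36, 0xa9]
t2 = [0x6c, 0xce, 0xa6, 0x89, 0x99, 0x44, 0x6c, 0xa9]
t3 = [0x99, 0x99, 0x36, 0x44, 0x6c, 0x6c, 0x4a, 0xa9]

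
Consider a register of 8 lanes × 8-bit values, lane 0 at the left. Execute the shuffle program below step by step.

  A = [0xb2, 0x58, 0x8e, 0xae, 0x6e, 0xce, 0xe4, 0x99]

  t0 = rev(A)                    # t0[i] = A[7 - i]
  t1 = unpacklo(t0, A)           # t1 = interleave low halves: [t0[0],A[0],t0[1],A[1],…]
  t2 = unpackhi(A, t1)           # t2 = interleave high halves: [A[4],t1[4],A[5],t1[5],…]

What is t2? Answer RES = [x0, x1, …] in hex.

t0 = [0x99, 0xe4, 0xce, 0x6e, 0xae, 0x8e, 0x58, 0xb2]
t1 = [0x99, 0xb2, 0xe4, 0x58, 0xce, 0x8e, 0x6e, 0xae]
t2 = [0x6e, 0xce, 0xce, 0x8e, 0xe4, 0x6e, 0x99, 0xae]

RES = [ 0x6e  0xce  0xce  0x8e  0xe4  0x6e  0x99  0xae ]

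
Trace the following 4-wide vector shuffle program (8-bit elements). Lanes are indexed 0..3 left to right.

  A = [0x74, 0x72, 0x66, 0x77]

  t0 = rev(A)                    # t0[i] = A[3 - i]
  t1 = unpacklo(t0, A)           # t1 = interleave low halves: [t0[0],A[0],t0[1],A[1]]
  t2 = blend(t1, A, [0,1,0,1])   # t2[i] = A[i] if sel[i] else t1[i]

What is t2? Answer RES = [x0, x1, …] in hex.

→ t0 |77|66|72|74|
→ t1 |77|74|66|72|
→ t2 |77|72|66|77|

RES = [0x77, 0x72, 0x66, 0x77]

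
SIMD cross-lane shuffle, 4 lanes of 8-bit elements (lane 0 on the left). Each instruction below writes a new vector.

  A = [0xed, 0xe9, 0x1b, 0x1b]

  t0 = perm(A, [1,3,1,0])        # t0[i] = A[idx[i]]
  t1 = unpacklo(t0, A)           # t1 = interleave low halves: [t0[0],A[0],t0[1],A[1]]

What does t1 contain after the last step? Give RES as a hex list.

t0 = [0xe9, 0x1b, 0xe9, 0xed]
t1 = [0xe9, 0xed, 0x1b, 0xe9]

RES = [0xe9, 0xed, 0x1b, 0xe9]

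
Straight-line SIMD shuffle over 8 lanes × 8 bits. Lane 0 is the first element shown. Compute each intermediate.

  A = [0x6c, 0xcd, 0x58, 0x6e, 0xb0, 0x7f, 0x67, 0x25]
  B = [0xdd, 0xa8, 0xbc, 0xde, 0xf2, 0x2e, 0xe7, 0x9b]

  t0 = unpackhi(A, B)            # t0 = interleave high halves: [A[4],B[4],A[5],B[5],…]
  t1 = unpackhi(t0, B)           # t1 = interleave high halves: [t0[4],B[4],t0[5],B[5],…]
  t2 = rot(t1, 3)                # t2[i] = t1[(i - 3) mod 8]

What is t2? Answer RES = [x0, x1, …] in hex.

RES = [ 0xe7  0x9b  0x9b  0x67  0xf2  0xe7  0x2e  0x25 ]

t0 = [0xb0, 0xf2, 0x7f, 0x2e, 0x67, 0xe7, 0x25, 0x9b]
t1 = [0x67, 0xf2, 0xe7, 0x2e, 0x25, 0xe7, 0x9b, 0x9b]
t2 = [0xe7, 0x9b, 0x9b, 0x67, 0xf2, 0xe7, 0x2e, 0x25]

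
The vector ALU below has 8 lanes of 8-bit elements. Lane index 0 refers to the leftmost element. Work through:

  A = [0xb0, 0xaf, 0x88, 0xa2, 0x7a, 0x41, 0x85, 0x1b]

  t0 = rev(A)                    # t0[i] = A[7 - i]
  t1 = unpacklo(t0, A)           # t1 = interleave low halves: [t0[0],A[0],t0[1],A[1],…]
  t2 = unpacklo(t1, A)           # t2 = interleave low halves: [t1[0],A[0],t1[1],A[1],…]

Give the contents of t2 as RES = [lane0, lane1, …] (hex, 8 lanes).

  t0: 1b 85 41 7a a2 88 af b0
  t1: 1b b0 85 af 41 88 7a a2
  t2: 1b b0 b0 af 85 88 af a2

RES = [ 0x1b  0xb0  0xb0  0xaf  0x85  0x88  0xaf  0xa2 ]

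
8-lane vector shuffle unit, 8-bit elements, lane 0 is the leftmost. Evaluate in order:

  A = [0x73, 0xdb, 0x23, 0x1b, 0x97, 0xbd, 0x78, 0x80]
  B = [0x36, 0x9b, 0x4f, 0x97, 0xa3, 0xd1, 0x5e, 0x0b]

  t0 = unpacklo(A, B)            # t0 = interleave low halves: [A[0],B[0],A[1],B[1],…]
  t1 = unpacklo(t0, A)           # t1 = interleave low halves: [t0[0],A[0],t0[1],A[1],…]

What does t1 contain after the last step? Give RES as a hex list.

RES = [ 0x73  0x73  0x36  0xdb  0xdb  0x23  0x9b  0x1b ]

t0 = [0x73, 0x36, 0xdb, 0x9b, 0x23, 0x4f, 0x1b, 0x97]
t1 = [0x73, 0x73, 0x36, 0xdb, 0xdb, 0x23, 0x9b, 0x1b]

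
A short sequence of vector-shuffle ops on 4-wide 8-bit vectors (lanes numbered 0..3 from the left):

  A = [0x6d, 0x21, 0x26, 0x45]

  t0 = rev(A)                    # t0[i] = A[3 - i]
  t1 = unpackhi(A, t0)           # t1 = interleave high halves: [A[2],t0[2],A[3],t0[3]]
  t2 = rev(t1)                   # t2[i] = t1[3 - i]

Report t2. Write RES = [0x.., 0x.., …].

RES = [ 0x6d  0x45  0x21  0x26 ]

  t0: 45 26 21 6d
  t1: 26 21 45 6d
  t2: 6d 45 21 26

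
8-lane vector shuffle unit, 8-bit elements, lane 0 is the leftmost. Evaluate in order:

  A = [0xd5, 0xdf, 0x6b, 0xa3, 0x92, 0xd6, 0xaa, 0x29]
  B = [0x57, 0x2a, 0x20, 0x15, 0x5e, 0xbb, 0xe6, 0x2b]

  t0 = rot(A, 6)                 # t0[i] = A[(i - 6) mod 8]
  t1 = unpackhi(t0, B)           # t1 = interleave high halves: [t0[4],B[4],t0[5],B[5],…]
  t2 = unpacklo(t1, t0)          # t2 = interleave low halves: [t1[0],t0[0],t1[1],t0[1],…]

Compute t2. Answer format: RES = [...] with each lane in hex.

→ t0 |6b|a3|92|d6|aa|29|d5|df|
→ t1 |aa|5e|29|bb|d5|e6|df|2b|
→ t2 |aa|6b|5e|a3|29|92|bb|d6|

RES = [0xaa, 0x6b, 0x5e, 0xa3, 0x29, 0x92, 0xbb, 0xd6]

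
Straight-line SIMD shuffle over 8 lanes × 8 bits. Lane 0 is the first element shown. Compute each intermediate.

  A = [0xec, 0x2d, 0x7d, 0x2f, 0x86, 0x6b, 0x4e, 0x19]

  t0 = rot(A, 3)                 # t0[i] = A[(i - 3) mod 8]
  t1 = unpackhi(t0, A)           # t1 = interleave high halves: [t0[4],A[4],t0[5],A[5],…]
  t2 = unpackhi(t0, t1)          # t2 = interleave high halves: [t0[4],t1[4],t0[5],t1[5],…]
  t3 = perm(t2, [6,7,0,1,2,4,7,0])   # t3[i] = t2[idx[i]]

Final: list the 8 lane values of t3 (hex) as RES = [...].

  t0: 6b 4e 19 ec 2d 7d 2f 86
  t1: 2d 86 7d 6b 2f 4e 86 19
  t2: 2d 2f 7d 4e 2f 86 86 19
  t3: 86 19 2d 2f 7d 2f 19 2d

RES = [0x86, 0x19, 0x2d, 0x2f, 0x7d, 0x2f, 0x19, 0x2d]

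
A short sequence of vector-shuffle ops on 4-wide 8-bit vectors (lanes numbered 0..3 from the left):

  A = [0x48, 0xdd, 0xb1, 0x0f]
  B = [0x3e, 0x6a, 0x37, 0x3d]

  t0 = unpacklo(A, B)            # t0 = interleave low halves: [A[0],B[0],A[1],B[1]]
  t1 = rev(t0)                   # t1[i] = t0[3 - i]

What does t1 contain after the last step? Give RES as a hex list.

  t0: 48 3e dd 6a
  t1: 6a dd 3e 48

RES = [0x6a, 0xdd, 0x3e, 0x48]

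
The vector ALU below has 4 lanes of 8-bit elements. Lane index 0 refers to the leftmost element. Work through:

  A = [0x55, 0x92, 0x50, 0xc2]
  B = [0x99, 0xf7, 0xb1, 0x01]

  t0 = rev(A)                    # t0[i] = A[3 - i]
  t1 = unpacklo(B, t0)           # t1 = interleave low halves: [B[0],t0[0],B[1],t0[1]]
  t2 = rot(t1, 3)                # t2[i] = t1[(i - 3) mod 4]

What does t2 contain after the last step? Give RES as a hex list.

→ t0 |c2|50|92|55|
→ t1 |99|c2|f7|50|
→ t2 |c2|f7|50|99|

RES = [ 0xc2  0xf7  0x50  0x99 ]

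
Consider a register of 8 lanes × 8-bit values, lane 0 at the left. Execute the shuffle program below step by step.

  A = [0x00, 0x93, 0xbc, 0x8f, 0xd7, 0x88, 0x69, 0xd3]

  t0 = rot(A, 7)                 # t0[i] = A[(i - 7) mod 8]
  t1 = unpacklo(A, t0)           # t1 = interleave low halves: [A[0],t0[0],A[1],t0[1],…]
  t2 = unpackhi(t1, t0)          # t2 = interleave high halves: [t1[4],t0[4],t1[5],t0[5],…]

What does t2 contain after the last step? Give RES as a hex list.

t0 = [0x93, 0xbc, 0x8f, 0xd7, 0x88, 0x69, 0xd3, 0x00]
t1 = [0x00, 0x93, 0x93, 0xbc, 0xbc, 0x8f, 0x8f, 0xd7]
t2 = [0xbc, 0x88, 0x8f, 0x69, 0x8f, 0xd3, 0xd7, 0x00]

RES = [0xbc, 0x88, 0x8f, 0x69, 0x8f, 0xd3, 0xd7, 0x00]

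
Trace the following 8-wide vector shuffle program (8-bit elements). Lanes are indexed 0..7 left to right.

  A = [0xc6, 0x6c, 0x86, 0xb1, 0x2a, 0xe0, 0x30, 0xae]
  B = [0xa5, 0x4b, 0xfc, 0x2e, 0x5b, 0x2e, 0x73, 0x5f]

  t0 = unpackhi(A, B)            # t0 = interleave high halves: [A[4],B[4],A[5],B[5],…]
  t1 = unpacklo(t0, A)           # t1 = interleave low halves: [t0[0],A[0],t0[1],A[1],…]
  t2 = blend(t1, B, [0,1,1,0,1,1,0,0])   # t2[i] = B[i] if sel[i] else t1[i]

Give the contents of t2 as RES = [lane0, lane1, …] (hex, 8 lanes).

RES = [ 0x2a  0x4b  0xfc  0x6c  0x5b  0x2e  0x2e  0xb1 ]

→ t0 |2a|5b|e0|2e|30|73|ae|5f|
→ t1 |2a|c6|5b|6c|e0|86|2e|b1|
→ t2 |2a|4b|fc|6c|5b|2e|2e|b1|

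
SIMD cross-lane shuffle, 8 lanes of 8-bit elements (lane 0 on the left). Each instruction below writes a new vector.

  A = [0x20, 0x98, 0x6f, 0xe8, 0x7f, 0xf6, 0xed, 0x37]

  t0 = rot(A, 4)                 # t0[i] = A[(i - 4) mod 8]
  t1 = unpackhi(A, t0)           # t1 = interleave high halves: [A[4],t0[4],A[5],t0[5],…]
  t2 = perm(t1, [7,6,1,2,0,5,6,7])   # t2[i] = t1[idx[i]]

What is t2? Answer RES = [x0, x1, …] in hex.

→ t0 |7f|f6|ed|37|20|98|6f|e8|
→ t1 |7f|20|f6|98|ed|6f|37|e8|
→ t2 |e8|37|20|f6|7f|6f|37|e8|

RES = [ 0xe8  0x37  0x20  0xf6  0x7f  0x6f  0x37  0xe8 ]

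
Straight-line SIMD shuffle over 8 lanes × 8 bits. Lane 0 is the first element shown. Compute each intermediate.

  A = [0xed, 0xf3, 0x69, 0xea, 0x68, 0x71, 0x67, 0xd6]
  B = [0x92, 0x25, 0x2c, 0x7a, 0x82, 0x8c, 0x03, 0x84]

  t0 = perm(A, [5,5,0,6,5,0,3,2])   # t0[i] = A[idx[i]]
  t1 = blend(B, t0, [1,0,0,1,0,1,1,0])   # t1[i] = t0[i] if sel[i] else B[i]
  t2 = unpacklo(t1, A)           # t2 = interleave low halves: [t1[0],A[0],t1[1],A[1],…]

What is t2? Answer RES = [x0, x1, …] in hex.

RES = [ 0x71  0xed  0x25  0xf3  0x2c  0x69  0x67  0xea ]

t0 = [0x71, 0x71, 0xed, 0x67, 0x71, 0xed, 0xea, 0x69]
t1 = [0x71, 0x25, 0x2c, 0x67, 0x82, 0xed, 0xea, 0x84]
t2 = [0x71, 0xed, 0x25, 0xf3, 0x2c, 0x69, 0x67, 0xea]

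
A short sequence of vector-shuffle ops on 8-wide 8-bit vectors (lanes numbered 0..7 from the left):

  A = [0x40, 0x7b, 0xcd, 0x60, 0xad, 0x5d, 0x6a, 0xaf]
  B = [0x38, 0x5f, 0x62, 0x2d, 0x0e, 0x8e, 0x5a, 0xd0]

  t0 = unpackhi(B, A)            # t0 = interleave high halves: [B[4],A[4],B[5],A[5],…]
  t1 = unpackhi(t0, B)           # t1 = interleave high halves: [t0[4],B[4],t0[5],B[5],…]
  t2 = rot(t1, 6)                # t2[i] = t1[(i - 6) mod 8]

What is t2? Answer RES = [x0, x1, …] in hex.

t0 = [0x0e, 0xad, 0x8e, 0x5d, 0x5a, 0x6a, 0xd0, 0xaf]
t1 = [0x5a, 0x0e, 0x6a, 0x8e, 0xd0, 0x5a, 0xaf, 0xd0]
t2 = [0x6a, 0x8e, 0xd0, 0x5a, 0xaf, 0xd0, 0x5a, 0x0e]

RES = [ 0x6a  0x8e  0xd0  0x5a  0xaf  0xd0  0x5a  0x0e ]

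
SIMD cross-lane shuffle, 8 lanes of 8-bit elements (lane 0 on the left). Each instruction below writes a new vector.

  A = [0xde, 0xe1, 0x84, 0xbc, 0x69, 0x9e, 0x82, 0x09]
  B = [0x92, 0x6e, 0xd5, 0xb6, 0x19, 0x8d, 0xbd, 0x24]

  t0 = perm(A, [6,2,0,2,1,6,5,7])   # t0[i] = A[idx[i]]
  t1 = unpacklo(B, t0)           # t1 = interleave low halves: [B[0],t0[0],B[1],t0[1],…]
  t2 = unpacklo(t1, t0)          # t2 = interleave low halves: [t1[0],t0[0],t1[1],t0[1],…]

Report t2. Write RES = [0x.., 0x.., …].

→ t0 |82|84|de|84|e1|82|9e|09|
→ t1 |92|82|6e|84|d5|de|b6|84|
→ t2 |92|82|82|84|6e|de|84|84|

RES = [0x92, 0x82, 0x82, 0x84, 0x6e, 0xde, 0x84, 0x84]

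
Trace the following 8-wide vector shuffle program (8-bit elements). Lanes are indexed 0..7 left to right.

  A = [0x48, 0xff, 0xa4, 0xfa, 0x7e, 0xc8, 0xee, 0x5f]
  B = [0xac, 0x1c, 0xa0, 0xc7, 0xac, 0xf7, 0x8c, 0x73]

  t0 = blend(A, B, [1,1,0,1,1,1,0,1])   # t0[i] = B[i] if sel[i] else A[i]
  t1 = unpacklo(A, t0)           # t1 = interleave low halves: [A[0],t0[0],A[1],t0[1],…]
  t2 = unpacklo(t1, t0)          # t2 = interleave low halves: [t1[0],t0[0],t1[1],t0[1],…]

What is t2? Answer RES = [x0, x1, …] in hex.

  t0: ac 1c a4 c7 ac f7 ee 73
  t1: 48 ac ff 1c a4 a4 fa c7
  t2: 48 ac ac 1c ff a4 1c c7

RES = [ 0x48  0xac  0xac  0x1c  0xff  0xa4  0x1c  0xc7 ]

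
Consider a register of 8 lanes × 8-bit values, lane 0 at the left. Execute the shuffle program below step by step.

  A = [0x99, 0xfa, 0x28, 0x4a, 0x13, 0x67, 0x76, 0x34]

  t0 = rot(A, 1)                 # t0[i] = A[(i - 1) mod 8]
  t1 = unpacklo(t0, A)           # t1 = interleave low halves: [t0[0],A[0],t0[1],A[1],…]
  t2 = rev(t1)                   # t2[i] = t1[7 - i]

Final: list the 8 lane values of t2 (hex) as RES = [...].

RES = [ 0x4a  0x28  0x28  0xfa  0xfa  0x99  0x99  0x34 ]

→ t0 |34|99|fa|28|4a|13|67|76|
→ t1 |34|99|99|fa|fa|28|28|4a|
→ t2 |4a|28|28|fa|fa|99|99|34|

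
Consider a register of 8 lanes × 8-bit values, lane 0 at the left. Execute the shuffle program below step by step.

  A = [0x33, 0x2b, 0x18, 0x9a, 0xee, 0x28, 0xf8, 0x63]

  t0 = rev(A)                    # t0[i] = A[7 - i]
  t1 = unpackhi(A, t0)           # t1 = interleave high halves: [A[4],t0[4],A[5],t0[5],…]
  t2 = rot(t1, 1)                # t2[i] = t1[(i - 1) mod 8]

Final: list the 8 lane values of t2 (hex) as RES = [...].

  t0: 63 f8 28 ee 9a 18 2b 33
  t1: ee 9a 28 18 f8 2b 63 33
  t2: 33 ee 9a 28 18 f8 2b 63

RES = [0x33, 0xee, 0x9a, 0x28, 0x18, 0xf8, 0x2b, 0x63]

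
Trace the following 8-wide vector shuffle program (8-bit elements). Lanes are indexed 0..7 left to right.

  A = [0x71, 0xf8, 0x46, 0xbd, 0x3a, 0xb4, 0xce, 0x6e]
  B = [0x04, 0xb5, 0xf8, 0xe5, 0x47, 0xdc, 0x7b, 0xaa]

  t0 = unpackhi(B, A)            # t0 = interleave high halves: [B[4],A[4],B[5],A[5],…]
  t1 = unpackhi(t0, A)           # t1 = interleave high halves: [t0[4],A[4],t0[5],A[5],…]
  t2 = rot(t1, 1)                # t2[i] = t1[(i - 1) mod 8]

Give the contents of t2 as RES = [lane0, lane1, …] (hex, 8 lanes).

RES = [0x6e, 0x7b, 0x3a, 0xce, 0xb4, 0xaa, 0xce, 0x6e]

t0 = [0x47, 0x3a, 0xdc, 0xb4, 0x7b, 0xce, 0xaa, 0x6e]
t1 = [0x7b, 0x3a, 0xce, 0xb4, 0xaa, 0xce, 0x6e, 0x6e]
t2 = [0x6e, 0x7b, 0x3a, 0xce, 0xb4, 0xaa, 0xce, 0x6e]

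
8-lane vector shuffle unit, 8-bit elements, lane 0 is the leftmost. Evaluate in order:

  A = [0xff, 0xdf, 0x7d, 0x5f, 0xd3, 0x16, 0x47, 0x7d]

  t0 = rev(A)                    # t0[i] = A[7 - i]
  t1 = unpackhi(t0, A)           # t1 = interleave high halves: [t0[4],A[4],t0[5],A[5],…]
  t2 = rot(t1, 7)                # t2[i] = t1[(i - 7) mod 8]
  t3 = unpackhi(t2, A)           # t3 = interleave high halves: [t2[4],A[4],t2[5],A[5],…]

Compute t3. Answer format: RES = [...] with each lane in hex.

RES = [0x47, 0xd3, 0xff, 0x16, 0x7d, 0x47, 0x5f, 0x7d]

  t0: 7d 47 16 d3 5f 7d df ff
  t1: 5f d3 7d 16 df 47 ff 7d
  t2: d3 7d 16 df 47 ff 7d 5f
  t3: 47 d3 ff 16 7d 47 5f 7d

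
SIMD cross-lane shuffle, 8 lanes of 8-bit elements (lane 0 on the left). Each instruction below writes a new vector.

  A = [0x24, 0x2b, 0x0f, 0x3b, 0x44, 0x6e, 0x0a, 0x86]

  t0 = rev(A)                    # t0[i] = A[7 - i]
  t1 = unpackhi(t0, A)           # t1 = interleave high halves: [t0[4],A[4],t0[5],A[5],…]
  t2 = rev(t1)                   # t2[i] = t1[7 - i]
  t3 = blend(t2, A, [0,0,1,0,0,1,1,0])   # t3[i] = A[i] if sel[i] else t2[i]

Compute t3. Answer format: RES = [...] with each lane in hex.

  t0: 86 0a 6e 44 3b 0f 2b 24
  t1: 3b 44 0f 6e 2b 0a 24 86
  t2: 86 24 0a 2b 6e 0f 44 3b
  t3: 86 24 0f 2b 6e 6e 0a 3b

RES = [0x86, 0x24, 0x0f, 0x2b, 0x6e, 0x6e, 0x0a, 0x3b]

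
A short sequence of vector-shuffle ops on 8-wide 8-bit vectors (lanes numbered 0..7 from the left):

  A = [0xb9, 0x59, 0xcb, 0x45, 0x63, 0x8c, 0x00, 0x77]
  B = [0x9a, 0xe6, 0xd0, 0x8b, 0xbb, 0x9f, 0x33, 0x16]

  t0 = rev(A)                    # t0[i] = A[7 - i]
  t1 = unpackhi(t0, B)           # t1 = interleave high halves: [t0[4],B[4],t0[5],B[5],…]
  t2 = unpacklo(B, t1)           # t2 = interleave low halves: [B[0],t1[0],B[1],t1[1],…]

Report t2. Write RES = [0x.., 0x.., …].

RES = [ 0x9a  0x45  0xe6  0xbb  0xd0  0xcb  0x8b  0x9f ]

→ t0 |77|00|8c|63|45|cb|59|b9|
→ t1 |45|bb|cb|9f|59|33|b9|16|
→ t2 |9a|45|e6|bb|d0|cb|8b|9f|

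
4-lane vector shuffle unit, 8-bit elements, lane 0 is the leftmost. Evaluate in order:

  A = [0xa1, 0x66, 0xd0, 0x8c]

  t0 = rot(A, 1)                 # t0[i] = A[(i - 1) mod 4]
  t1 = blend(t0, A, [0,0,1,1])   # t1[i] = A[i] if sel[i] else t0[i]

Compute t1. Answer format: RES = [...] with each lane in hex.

→ t0 |8c|a1|66|d0|
→ t1 |8c|a1|d0|8c|

RES = [ 0x8c  0xa1  0xd0  0x8c ]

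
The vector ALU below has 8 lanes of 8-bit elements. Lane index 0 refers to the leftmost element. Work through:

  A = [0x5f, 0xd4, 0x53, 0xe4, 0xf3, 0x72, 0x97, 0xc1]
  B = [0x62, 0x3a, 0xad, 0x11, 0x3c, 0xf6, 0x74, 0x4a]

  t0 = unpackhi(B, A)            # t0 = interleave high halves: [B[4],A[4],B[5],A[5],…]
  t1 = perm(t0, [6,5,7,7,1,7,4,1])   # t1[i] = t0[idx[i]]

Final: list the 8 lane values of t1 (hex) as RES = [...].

RES = [0x4a, 0x97, 0xc1, 0xc1, 0xf3, 0xc1, 0x74, 0xf3]

  t0: 3c f3 f6 72 74 97 4a c1
  t1: 4a 97 c1 c1 f3 c1 74 f3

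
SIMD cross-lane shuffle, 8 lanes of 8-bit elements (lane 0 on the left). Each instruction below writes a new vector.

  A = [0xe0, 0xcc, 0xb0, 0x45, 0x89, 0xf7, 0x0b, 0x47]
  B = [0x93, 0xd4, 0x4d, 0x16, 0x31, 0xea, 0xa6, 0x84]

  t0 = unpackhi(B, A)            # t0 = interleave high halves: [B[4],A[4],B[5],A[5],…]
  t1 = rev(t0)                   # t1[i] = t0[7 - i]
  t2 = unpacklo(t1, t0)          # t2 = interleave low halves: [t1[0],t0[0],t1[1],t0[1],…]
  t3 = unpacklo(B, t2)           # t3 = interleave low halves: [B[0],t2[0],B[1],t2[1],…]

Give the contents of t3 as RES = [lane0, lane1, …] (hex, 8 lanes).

  t0: 31 89 ea f7 a6 0b 84 47
  t1: 47 84 0b a6 f7 ea 89 31
  t2: 47 31 84 89 0b ea a6 f7
  t3: 93 47 d4 31 4d 84 16 89

RES = [0x93, 0x47, 0xd4, 0x31, 0x4d, 0x84, 0x16, 0x89]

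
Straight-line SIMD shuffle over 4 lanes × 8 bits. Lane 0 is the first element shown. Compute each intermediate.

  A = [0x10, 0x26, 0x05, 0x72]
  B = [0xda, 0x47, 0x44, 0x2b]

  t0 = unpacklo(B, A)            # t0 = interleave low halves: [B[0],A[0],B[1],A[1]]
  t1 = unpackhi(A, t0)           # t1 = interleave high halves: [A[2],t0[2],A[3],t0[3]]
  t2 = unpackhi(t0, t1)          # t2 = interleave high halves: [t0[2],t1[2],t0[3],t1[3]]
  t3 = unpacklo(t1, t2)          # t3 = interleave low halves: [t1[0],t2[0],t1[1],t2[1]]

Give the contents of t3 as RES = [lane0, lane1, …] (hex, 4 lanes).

  t0: da 10 47 26
  t1: 05 47 72 26
  t2: 47 72 26 26
  t3: 05 47 47 72

RES = [ 0x05  0x47  0x47  0x72 ]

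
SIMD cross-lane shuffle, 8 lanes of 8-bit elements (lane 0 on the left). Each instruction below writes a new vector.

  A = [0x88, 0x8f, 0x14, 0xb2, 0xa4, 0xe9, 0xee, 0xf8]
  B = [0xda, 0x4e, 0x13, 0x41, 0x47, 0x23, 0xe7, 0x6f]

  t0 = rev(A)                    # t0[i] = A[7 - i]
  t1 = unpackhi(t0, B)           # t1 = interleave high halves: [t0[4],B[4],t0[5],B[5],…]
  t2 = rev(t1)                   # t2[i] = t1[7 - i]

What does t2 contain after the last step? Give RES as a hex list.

→ t0 |f8|ee|e9|a4|b2|14|8f|88|
→ t1 |b2|47|14|23|8f|e7|88|6f|
→ t2 |6f|88|e7|8f|23|14|47|b2|

RES = [ 0x6f  0x88  0xe7  0x8f  0x23  0x14  0x47  0xb2 ]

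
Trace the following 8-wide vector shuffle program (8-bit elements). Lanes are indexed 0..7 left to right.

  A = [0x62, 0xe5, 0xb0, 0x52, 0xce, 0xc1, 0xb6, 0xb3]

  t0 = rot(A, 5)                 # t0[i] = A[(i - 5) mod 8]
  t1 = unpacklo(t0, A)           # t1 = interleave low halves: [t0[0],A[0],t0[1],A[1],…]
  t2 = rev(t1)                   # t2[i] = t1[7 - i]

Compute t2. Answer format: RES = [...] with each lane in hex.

→ t0 |52|ce|c1|b6|b3|62|e5|b0|
→ t1 |52|62|ce|e5|c1|b0|b6|52|
→ t2 |52|b6|b0|c1|e5|ce|62|52|

RES = [0x52, 0xb6, 0xb0, 0xc1, 0xe5, 0xce, 0x62, 0x52]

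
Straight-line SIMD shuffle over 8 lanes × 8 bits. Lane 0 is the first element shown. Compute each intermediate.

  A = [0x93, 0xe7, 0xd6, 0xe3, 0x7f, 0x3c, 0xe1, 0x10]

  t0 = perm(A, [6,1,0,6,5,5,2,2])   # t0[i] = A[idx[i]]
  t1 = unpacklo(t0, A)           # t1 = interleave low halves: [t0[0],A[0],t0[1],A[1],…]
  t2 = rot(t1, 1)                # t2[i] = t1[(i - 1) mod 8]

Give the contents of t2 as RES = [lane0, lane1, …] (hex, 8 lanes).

→ t0 |e1|e7|93|e1|3c|3c|d6|d6|
→ t1 |e1|93|e7|e7|93|d6|e1|e3|
→ t2 |e3|e1|93|e7|e7|93|d6|e1|

RES = [ 0xe3  0xe1  0x93  0xe7  0xe7  0x93  0xd6  0xe1 ]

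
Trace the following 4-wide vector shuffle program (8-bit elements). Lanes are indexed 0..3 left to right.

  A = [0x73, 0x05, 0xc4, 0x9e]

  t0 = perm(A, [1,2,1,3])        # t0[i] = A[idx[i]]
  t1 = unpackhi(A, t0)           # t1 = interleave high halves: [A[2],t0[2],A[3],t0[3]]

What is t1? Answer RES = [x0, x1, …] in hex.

RES = [0xc4, 0x05, 0x9e, 0x9e]

→ t0 |05|c4|05|9e|
→ t1 |c4|05|9e|9e|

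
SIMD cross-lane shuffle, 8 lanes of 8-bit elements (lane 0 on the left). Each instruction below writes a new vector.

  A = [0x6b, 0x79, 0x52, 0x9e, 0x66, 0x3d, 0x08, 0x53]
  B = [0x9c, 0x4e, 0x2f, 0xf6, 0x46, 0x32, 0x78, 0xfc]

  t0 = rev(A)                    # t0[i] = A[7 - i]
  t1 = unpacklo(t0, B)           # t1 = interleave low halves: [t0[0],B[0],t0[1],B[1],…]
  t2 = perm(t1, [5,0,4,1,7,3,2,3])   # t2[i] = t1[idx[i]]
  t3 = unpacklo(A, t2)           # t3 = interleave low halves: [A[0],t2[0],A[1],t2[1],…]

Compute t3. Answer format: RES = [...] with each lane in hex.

  t0: 53 08 3d 66 9e 52 79 6b
  t1: 53 9c 08 4e 3d 2f 66 f6
  t2: 2f 53 3d 9c f6 4e 08 4e
  t3: 6b 2f 79 53 52 3d 9e 9c

RES = [0x6b, 0x2f, 0x79, 0x53, 0x52, 0x3d, 0x9e, 0x9c]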